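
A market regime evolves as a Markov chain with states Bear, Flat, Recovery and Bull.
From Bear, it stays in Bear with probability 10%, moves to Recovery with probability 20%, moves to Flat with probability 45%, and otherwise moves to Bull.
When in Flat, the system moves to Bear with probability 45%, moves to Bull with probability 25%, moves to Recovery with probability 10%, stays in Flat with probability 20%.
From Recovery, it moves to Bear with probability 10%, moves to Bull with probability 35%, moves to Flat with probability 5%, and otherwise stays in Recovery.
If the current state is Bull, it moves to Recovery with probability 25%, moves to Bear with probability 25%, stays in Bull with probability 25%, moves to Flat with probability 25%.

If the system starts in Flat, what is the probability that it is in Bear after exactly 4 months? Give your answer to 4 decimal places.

0.2219

Propagate the distribution vector 4 months from Flat.
After 0 months: (0.0000, 1.0000, 0.0000, 0.0000)
After 1 month: (0.4500, 0.2000, 0.1000, 0.2500)
After 2 months: (0.2075, 0.3100, 0.2225, 0.2600)
After 3 months: (0.2475, 0.2315, 0.2488, 0.2723)
After 4 months: (0.2219, 0.2382, 0.2651, 0.2749)
P(in Bear after 4 months) = 0.2219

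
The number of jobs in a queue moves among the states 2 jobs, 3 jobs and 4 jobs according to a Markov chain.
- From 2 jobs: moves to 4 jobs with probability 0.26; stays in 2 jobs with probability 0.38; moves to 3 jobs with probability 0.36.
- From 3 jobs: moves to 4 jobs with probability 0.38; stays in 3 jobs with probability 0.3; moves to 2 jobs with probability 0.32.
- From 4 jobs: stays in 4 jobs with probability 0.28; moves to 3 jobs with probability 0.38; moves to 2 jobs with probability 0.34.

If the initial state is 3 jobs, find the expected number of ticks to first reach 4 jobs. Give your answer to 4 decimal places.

Let t(s) be the expected number of ticks to first reach 4 jobs from state s, with t(4 jobs) = 0. Conditioning on the first tick:
t(2 jobs) = 1 + 0.38·t(2 jobs) + 0.36·t(3 jobs)
t(3 jobs) = 1 + 0.32·t(2 jobs) + 0.3·t(3 jobs)
Solving: t(2 jobs) = 3.3250, t(3 jobs) = 2.9486.
Expected ticks from 3 jobs to 4 jobs: 2.9486.

2.9486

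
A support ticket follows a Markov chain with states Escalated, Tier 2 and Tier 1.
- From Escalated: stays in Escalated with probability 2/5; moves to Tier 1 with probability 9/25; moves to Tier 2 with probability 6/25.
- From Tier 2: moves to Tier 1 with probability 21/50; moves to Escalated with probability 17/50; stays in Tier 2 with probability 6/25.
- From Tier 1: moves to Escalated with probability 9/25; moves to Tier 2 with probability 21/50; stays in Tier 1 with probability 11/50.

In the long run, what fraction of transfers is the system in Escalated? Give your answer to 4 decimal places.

0.3688

Let the stationary distribution be π with π = πP and π_1 + π_2 + π_3 = 1.
π_1 = 0.4·π_1 + 0.34·π_2 + 0.36·π_3
π_2 = 0.24·π_1 + 0.24·π_2 + 0.42·π_3
Solving with the normalization constraint gives π = (0.3688, 0.2997, 0.3316).
So the stationary probability of Escalated is 0.3688.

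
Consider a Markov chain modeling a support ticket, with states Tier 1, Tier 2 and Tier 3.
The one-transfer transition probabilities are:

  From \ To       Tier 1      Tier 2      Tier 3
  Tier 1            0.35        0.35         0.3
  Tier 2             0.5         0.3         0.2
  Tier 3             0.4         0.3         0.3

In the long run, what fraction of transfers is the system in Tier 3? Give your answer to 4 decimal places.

0.2679

Let the stationary distribution be π with π = πP and π_1 + π_2 + π_3 = 1.
π_1 = 0.35·π_1 + 0.5·π_2 + 0.4·π_3
π_2 = 0.35·π_1 + 0.3·π_2 + 0.3·π_3
Solving with the normalization constraint gives π = (0.4115, 0.3206, 0.2679).
So the stationary probability of Tier 3 is 0.2679.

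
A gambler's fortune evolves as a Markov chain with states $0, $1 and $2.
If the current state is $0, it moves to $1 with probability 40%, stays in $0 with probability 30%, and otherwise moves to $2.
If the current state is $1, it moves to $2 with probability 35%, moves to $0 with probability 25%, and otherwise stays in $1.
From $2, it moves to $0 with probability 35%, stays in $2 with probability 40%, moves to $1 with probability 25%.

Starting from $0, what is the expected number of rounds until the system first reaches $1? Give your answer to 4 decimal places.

Let t(s) be the expected number of rounds to first reach $1 from state s, with t($1) = 0. Conditioning on the first round:
t($0) = 1 + 0.3·t($0) + 0.3·t($2)
t($2) = 1 + 0.35·t($0) + 0.4·t($2)
Solving: t($0) = 2.8571, t($2) = 3.3333.
Expected rounds from $0 to $1: 2.8571.

2.8571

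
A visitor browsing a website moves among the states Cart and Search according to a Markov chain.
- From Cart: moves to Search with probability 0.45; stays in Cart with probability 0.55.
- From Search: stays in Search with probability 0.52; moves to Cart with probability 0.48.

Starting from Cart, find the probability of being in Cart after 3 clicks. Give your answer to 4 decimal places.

Propagate the distribution vector 3 clicks from Cart.
After 0 clicks: (1.0000, 0.0000)
After 1 click: (0.5500, 0.4500)
After 2 clicks: (0.5185, 0.4815)
After 3 clicks: (0.5163, 0.4837)
P(in Cart after 3 clicks) = 0.5163

0.5163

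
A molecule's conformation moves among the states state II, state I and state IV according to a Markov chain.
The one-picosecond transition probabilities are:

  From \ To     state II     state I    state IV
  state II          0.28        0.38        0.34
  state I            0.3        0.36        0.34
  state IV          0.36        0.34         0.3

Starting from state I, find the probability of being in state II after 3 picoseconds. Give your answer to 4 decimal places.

Propagate the distribution vector 3 picoseconds from state I.
After 0 picoseconds: (0.0000, 1.0000, 0.0000)
After 1 picosecond: (0.3000, 0.3600, 0.3400)
After 2 picoseconds: (0.3144, 0.3592, 0.3264)
After 3 picoseconds: (0.3133, 0.3598, 0.3269)
P(in state II after 3 picoseconds) = 0.3133

0.3133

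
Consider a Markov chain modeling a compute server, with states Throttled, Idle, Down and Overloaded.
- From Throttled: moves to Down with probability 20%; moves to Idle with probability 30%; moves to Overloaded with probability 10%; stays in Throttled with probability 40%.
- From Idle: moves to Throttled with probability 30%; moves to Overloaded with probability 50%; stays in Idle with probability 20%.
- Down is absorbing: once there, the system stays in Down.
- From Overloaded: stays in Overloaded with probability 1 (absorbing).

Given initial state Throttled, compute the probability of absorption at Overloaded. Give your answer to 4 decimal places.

Let h(s) be the probability of absorption at Overloaded starting from transient state s. Then h(Overloaded) = 1 and h(Down) = 0. By first-step analysis:
h(Throttled) = 0.4·h(Throttled) + 0.3·h(Idle) + 0.2·0 + 0.1·1
h(Idle) = 0.3·h(Throttled) + 0.2·h(Idle) + 0.5·1
Solving: h(Throttled) = 0.5897, h(Idle) = 0.8462.
Starting from Throttled, the probability is 0.5897.

0.5897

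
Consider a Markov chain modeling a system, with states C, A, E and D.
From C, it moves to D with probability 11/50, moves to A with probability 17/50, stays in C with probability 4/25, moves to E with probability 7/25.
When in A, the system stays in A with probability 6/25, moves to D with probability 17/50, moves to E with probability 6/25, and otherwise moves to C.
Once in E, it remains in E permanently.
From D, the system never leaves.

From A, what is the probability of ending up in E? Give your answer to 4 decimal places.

Let h(s) be the probability of absorption at E starting from transient state s. Then h(E) = 1 and h(D) = 0. By first-step analysis:
h(C) = 0.16·h(C) + 0.34·h(A) + 0.28·1 + 0.22·0
h(A) = 0.18·h(C) + 0.24·h(A) + 0.24·1 + 0.34·0
Solving: h(C) = 0.5100, h(A) = 0.4366.
Starting from A, the probability is 0.4366.

0.4366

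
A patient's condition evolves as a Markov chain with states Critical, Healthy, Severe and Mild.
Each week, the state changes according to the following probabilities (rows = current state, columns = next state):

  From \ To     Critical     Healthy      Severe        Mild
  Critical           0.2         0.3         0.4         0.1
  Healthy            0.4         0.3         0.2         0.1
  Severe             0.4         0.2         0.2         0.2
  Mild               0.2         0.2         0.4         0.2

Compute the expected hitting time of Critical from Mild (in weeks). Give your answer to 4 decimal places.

Let t(s) be the expected number of weeks to first reach Critical from state s, with t(Critical) = 0. Conditioning on the first week:
t(Healthy) = 1 + 0.3·t(Healthy) + 0.2·t(Severe) + 0.1·t(Mild)
t(Severe) = 1 + 0.2·t(Healthy) + 0.2·t(Severe) + 0.2·t(Mild)
t(Mild) = 1 + 0.2·t(Healthy) + 0.4·t(Severe) + 0.2·t(Mild)
Solving: t(Healthy) = 2.6829, t(Severe) = 2.7439, t(Mild) = 3.2927.
Expected weeks from Mild to Critical: 3.2927.

3.2927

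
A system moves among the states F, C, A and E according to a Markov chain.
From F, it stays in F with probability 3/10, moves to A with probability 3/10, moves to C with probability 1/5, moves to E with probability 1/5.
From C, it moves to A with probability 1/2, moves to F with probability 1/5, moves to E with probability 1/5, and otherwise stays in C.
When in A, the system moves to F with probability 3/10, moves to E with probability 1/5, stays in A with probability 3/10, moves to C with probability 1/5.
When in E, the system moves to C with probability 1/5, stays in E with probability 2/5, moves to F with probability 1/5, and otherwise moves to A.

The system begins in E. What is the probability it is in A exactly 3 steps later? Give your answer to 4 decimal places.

0.3080

Propagate the distribution vector 3 steps from E.
After 0 steps: (0.0000, 0.0000, 0.0000, 1.0000)
After 1 step: (0.2000, 0.2000, 0.2000, 0.4000)
After 2 steps: (0.2400, 0.1800, 0.3000, 0.2800)
After 3 steps: (0.2540, 0.1820, 0.3080, 0.2560)
P(in A after 3 steps) = 0.3080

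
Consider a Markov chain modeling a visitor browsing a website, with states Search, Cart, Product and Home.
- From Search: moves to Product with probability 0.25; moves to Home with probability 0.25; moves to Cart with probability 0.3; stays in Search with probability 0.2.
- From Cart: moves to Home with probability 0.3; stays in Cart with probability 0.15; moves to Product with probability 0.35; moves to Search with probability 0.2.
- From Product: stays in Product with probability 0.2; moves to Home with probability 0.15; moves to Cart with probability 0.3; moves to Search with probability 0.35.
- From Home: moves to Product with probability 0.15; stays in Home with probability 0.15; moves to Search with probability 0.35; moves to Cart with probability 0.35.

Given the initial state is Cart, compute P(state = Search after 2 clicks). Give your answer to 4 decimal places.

Propagate the distribution vector 2 clicks from Cart.
After 0 clicks: (0.0000, 1.0000, 0.0000, 0.0000)
After 1 click: (0.2000, 0.1500, 0.3500, 0.3000)
After 2 clicks: (0.2975, 0.2925, 0.2175, 0.1925)
P(in Search after 2 clicks) = 0.2975

0.2975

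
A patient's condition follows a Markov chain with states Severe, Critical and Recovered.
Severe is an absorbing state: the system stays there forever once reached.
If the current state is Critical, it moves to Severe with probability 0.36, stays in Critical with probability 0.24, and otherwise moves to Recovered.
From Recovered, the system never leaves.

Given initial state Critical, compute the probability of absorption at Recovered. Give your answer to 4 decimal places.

0.5263

Let h(s) be the probability of absorption at Recovered starting from transient state s. Then h(Recovered) = 1 and h(Severe) = 0. By first-step analysis:
h(Critical) = 0.36·0 + 0.24·h(Critical) + 0.4·1
Solving: h(Critical) = 0.5263.
Starting from Critical, the probability is 0.5263.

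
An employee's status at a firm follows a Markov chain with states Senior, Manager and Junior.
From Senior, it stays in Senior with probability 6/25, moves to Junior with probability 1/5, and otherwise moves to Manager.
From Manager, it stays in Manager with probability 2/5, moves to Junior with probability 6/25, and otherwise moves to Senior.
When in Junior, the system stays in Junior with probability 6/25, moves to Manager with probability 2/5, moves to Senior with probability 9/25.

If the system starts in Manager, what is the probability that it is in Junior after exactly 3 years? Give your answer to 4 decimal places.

0.2273

Propagate the distribution vector 3 years from Manager.
After 0 years: (0.0000, 1.0000, 0.0000)
After 1 year: (0.3600, 0.4000, 0.2400)
After 2 years: (0.3168, 0.4576, 0.2256)
After 3 years: (0.3220, 0.4507, 0.2273)
P(in Junior after 3 years) = 0.2273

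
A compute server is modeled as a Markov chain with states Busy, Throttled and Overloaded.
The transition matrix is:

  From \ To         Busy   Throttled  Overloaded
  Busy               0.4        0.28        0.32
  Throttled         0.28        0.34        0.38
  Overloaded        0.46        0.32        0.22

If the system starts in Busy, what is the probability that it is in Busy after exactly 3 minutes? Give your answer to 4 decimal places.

0.3811

Propagate the distribution vector 3 minutes from Busy.
After 0 minutes: (1.0000, 0.0000, 0.0000)
After 1 minute: (0.4000, 0.2800, 0.3200)
After 2 minutes: (0.3856, 0.3096, 0.3048)
After 3 minutes: (0.3811, 0.3108, 0.3081)
P(in Busy after 3 minutes) = 0.3811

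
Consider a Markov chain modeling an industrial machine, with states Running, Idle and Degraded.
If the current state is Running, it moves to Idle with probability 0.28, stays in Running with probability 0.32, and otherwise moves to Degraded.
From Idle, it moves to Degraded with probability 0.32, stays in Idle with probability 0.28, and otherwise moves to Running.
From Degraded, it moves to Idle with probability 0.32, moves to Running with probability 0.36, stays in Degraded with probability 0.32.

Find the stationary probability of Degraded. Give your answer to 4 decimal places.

0.3486

Let the stationary distribution be π with π = πP and π_1 + π_2 + π_3 = 1.
π_1 = 0.32·π_1 + 0.4·π_2 + 0.36·π_3
π_2 = 0.28·π_1 + 0.28·π_2 + 0.32·π_3
Solving with the normalization constraint gives π = (0.3575, 0.2939, 0.3486).
So the stationary probability of Degraded is 0.3486.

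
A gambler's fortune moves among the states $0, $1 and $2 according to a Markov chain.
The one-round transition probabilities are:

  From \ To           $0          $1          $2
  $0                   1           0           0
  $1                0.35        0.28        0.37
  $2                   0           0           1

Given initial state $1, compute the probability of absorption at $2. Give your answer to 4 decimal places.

0.5139

Let h(s) be the probability of absorption at $2 starting from transient state s. Then h($2) = 1 and h($0) = 0. By first-step analysis:
h($1) = 0.35·0 + 0.28·h($1) + 0.37·1
Solving: h($1) = 0.5139.
Starting from $1, the probability is 0.5139.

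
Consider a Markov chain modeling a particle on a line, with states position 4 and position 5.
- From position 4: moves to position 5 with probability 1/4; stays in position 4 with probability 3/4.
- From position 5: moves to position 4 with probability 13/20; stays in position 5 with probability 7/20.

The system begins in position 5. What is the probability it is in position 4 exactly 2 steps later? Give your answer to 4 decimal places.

Sum over the intermediate state after 1 step:
P = P(position 5→position 4)·P(position 4→position 4) + P(position 5→position 5)·P(position 5→position 4)
  = 0.65×0.75 + 0.35×0.65
  = 0.4875 + 0.2275 = 0.7150

0.7150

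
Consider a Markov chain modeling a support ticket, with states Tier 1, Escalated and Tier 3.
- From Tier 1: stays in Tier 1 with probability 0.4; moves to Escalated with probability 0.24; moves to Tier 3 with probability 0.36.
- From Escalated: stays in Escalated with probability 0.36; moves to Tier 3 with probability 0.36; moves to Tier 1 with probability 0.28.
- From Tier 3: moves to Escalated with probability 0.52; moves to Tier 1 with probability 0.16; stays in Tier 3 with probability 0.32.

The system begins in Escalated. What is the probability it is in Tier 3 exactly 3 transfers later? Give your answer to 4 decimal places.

Propagate the distribution vector 3 transfers from Escalated.
After 0 transfers: (0.0000, 1.0000, 0.0000)
After 1 transfer: (0.2800, 0.3600, 0.3600)
After 2 transfers: (0.2704, 0.3840, 0.3456)
After 3 transfers: (0.2710, 0.3828, 0.3462)
P(in Tier 3 after 3 transfers) = 0.3462

0.3462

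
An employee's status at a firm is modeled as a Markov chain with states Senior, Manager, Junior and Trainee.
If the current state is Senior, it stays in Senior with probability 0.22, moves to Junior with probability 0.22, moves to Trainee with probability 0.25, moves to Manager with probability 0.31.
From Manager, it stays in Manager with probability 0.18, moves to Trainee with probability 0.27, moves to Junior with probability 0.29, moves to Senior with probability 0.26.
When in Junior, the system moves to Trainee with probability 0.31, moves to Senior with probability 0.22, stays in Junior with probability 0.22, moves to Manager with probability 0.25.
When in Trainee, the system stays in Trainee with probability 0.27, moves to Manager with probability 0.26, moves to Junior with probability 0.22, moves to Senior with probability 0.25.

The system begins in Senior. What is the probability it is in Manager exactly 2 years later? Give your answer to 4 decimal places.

Propagate the distribution vector 2 years from Senior.
After 0 years: (1.0000, 0.0000, 0.0000, 0.0000)
After 1 year: (0.2200, 0.3100, 0.2200, 0.2500)
After 2 years: (0.2399, 0.2440, 0.2417, 0.2744)
P(in Manager after 2 years) = 0.2440

0.2440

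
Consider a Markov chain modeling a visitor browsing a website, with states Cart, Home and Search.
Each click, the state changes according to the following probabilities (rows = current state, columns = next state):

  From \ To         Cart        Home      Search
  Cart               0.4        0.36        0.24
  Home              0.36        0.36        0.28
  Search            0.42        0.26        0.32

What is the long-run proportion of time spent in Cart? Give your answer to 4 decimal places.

0.3922

Let the stationary distribution be π with π = πP and π_1 + π_2 + π_3 = 1.
π_1 = 0.4·π_1 + 0.36·π_2 + 0.42·π_3
π_2 = 0.36·π_1 + 0.36·π_2 + 0.26·π_3
Solving with the normalization constraint gives π = (0.3922, 0.3325, 0.2753).
So the stationary probability of Cart is 0.3922.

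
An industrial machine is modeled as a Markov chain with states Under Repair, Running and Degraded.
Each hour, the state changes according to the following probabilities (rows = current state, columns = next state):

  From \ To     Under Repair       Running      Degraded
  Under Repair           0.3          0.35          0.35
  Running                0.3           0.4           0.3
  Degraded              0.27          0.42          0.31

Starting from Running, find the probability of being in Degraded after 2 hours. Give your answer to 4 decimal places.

0.3180

Sum over the intermediate state after 1 hour:
P = P(Running→Under Repair)·P(Under Repair→Degraded) + P(Running→Running)·P(Running→Degraded) + P(Running→Degraded)·P(Degraded→Degraded)
  = 0.3×0.35 + 0.4×0.3 + 0.3×0.31
  = 0.1050 + 0.1200 + 0.0930 = 0.3180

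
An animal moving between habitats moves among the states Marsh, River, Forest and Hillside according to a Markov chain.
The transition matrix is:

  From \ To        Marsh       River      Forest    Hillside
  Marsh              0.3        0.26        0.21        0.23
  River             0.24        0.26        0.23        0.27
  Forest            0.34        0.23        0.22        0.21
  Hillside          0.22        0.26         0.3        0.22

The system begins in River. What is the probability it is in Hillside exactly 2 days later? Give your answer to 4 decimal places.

0.2331

Propagate the distribution vector 2 days from River.
After 0 days: (0.0000, 1.0000, 0.0000, 0.0000)
After 1 day: (0.2400, 0.2600, 0.2300, 0.2700)
After 2 days: (0.2720, 0.2531, 0.2418, 0.2331)
P(in Hillside after 2 days) = 0.2331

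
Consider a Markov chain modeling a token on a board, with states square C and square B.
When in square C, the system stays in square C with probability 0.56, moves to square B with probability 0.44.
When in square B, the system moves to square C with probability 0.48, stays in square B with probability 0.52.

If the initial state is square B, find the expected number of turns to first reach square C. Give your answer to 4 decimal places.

Let t(s) be the expected number of turns to first reach square C from state s, with t(square C) = 0. Conditioning on the first turn:
t(square B) = 1 + 0.52·t(square B)
Solving: t(square B) = 2.0833.
Expected turns from square B to square C: 2.0833.

2.0833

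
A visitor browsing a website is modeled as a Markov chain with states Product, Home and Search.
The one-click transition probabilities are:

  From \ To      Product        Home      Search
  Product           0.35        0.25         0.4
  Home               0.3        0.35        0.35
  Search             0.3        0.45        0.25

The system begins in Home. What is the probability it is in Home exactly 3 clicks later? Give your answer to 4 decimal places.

Propagate the distribution vector 3 clicks from Home.
After 0 clicks: (0.0000, 1.0000, 0.0000)
After 1 click: (0.3000, 0.3500, 0.3500)
After 2 clicks: (0.3150, 0.3550, 0.3300)
After 3 clicks: (0.3158, 0.3515, 0.3328)
P(in Home after 3 clicks) = 0.3515

0.3515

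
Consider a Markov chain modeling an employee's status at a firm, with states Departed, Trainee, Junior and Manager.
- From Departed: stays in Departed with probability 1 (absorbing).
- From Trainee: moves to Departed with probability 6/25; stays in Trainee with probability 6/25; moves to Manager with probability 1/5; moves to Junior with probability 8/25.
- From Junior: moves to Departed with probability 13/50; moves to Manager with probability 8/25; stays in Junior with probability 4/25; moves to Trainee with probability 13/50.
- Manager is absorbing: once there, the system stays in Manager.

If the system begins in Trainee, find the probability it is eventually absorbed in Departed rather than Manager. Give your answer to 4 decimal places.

Let h(s) be the probability of absorption at Departed starting from transient state s. Then h(Departed) = 1 and h(Manager) = 0. By first-step analysis:
h(Trainee) = 0.24·1 + 0.24·h(Trainee) + 0.32·h(Junior) + 0.2·0
h(Junior) = 0.26·1 + 0.26·h(Trainee) + 0.16·h(Junior) + 0.32·0
Solving: h(Trainee) = 0.5130, h(Junior) = 0.4683.
Starting from Trainee, the probability is 0.5130.

0.5130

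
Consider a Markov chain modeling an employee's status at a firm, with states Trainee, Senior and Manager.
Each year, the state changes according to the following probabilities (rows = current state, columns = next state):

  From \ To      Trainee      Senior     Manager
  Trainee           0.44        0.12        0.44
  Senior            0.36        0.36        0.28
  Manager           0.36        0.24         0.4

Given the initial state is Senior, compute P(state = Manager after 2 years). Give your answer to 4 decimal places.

0.3712

Sum over the intermediate state after 1 year:
P = P(Senior→Trainee)·P(Trainee→Manager) + P(Senior→Senior)·P(Senior→Manager) + P(Senior→Manager)·P(Manager→Manager)
  = 0.36×0.44 + 0.36×0.28 + 0.28×0.4
  = 0.1584 + 0.1008 + 0.1120 = 0.3712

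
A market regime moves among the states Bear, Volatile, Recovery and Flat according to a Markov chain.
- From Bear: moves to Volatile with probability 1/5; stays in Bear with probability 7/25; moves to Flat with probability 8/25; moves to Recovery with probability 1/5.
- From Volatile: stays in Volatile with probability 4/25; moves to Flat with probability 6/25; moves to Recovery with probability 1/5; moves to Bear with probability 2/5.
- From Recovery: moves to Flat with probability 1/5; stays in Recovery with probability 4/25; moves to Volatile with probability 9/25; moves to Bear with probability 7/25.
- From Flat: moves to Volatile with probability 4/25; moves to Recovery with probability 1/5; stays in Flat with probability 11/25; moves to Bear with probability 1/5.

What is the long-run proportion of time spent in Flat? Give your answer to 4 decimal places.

0.3184

Let the stationary distribution be π with π = πP and π_1 + π_2 + π_3 + π_4 = 1.
π_1 = 0.28·π_1 + 0.4·π_2 + 0.28·π_3 + 0.2·π_4
π_2 = 0.2·π_1 + 0.16·π_2 + 0.36·π_3 + 0.16·π_4
π_3 = 0.2·π_1 + 0.2·π_2 + 0.16·π_3 + 0.2·π_4
Solving with the normalization constraint gives π = (0.2797, 0.2096, 0.1923, 0.3184).
So the stationary probability of Flat is 0.3184.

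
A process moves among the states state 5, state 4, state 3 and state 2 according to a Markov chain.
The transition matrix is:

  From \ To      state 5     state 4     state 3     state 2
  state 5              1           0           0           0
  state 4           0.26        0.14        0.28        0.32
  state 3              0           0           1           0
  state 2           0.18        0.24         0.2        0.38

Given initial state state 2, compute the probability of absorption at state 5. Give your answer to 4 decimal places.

0.4759

Let h(s) be the probability of absorption at state 5 starting from transient state s. Then h(state 5) = 1 and h(state 3) = 0. By first-step analysis:
h(state 4) = 0.26·1 + 0.14·h(state 4) + 0.28·0 + 0.32·h(state 2)
h(state 2) = 0.18·1 + 0.24·h(state 4) + 0.2·0 + 0.38·h(state 2)
Solving: h(state 4) = 0.4794, h(state 2) = 0.4759.
Starting from state 2, the probability is 0.4759.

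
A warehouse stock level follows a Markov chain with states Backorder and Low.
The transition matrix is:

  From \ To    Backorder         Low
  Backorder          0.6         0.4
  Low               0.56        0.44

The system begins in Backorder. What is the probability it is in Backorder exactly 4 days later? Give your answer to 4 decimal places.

0.5833

Propagate the distribution vector 4 days from Backorder.
After 0 days: (1.0000, 0.0000)
After 1 day: (0.6000, 0.4000)
After 2 days: (0.5840, 0.4160)
After 3 days: (0.5834, 0.4166)
After 4 days: (0.5833, 0.4167)
P(in Backorder after 4 days) = 0.5833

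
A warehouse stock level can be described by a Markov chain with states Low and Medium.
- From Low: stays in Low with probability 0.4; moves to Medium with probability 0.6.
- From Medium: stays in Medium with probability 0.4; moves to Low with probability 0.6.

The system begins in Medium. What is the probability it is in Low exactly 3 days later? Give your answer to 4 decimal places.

0.5040

Propagate the distribution vector 3 days from Medium.
After 0 days: (0.0000, 1.0000)
After 1 day: (0.6000, 0.4000)
After 2 days: (0.4800, 0.5200)
After 3 days: (0.5040, 0.4960)
P(in Low after 3 days) = 0.5040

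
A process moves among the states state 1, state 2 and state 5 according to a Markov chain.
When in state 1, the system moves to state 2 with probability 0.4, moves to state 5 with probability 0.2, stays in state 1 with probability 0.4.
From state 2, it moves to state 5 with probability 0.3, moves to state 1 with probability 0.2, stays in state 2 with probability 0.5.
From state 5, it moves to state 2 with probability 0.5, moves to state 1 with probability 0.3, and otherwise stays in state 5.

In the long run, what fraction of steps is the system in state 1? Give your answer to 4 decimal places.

Let the stationary distribution be π with π = πP and π_1 + π_2 + π_3 = 1.
π_1 = 0.4·π_1 + 0.2·π_2 + 0.3·π_3
π_2 = 0.4·π_1 + 0.5·π_2 + 0.5·π_3
Solving with the normalization constraint gives π = (0.2809, 0.4719, 0.2472).
So the stationary probability of state 1 is 0.2809.

0.2809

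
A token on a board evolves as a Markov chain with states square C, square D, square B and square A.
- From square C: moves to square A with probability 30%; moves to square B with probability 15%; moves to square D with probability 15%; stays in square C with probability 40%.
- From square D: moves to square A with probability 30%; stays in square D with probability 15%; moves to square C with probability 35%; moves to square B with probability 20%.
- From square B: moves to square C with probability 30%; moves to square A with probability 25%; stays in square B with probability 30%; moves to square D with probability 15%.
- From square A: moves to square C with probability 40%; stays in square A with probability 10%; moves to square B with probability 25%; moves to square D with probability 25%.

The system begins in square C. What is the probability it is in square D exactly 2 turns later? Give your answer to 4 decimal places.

Propagate the distribution vector 2 turns from square C.
After 0 turns: (1.0000, 0.0000, 0.0000, 0.0000)
After 1 turn: (0.4000, 0.1500, 0.1500, 0.3000)
After 2 turns: (0.3775, 0.1800, 0.2100, 0.2325)
P(in square D after 2 turns) = 0.1800

0.1800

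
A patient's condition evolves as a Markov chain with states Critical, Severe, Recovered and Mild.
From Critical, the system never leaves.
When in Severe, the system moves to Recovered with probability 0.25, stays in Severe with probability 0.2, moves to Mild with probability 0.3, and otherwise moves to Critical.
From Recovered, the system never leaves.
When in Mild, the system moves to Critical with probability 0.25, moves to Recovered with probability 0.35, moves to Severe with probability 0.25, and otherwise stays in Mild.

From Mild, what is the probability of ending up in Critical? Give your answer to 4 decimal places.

0.4339

Let h(s) be the probability of absorption at Critical starting from transient state s. Then h(Critical) = 1 and h(Recovered) = 0. By first-step analysis:
h(Severe) = 0.25·1 + 0.2·h(Severe) + 0.25·0 + 0.3·h(Mild)
h(Mild) = 0.25·1 + 0.25·h(Severe) + 0.35·0 + 0.15·h(Mild)
Solving: h(Severe) = 0.4752, h(Mild) = 0.4339.
Starting from Mild, the probability is 0.4339.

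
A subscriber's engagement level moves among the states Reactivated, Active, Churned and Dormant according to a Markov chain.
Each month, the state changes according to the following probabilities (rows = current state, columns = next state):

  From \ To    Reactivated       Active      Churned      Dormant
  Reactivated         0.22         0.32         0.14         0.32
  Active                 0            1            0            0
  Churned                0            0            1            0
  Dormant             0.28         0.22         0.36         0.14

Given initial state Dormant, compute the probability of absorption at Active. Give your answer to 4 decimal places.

Let h(s) be the probability of absorption at Active starting from transient state s. Then h(Active) = 1 and h(Churned) = 0. By first-step analysis:
h(Reactivated) = 0.22·h(Reactivated) + 0.32·1 + 0.14·0 + 0.32·h(Dormant)
h(Dormant) = 0.28·h(Reactivated) + 0.22·1 + 0.36·0 + 0.14·h(Dormant)
Solving: h(Reactivated) = 0.5946, h(Dormant) = 0.4494.
Starting from Dormant, the probability is 0.4494.

0.4494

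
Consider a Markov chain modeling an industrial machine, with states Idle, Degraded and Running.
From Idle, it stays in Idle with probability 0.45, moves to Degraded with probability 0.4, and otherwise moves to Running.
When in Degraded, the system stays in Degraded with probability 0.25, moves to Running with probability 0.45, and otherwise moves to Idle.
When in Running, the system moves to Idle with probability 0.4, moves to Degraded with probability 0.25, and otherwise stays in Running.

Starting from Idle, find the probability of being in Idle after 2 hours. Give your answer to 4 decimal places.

Sum over the intermediate state after 1 hour:
P = P(Idle→Idle)·P(Idle→Idle) + P(Idle→Degraded)·P(Degraded→Idle) + P(Idle→Running)·P(Running→Idle)
  = 0.45×0.45 + 0.4×0.3 + 0.15×0.4
  = 0.2025 + 0.1200 + 0.0600 = 0.3825

0.3825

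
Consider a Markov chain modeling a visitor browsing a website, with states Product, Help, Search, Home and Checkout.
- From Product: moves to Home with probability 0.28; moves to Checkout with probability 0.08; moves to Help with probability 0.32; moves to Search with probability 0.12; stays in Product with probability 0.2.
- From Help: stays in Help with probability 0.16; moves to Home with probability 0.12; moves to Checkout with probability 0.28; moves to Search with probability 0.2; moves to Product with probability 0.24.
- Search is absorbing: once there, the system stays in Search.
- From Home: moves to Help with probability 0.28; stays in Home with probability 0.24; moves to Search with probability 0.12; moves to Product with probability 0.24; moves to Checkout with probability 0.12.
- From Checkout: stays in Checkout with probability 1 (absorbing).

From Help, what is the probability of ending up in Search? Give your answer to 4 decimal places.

Let h(s) be the probability of absorption at Search starting from transient state s. Then h(Search) = 1 and h(Checkout) = 0. By first-step analysis:
h(Product) = 0.2·h(Product) + 0.32·h(Help) + 0.12·1 + 0.28·h(Home) + 0.08·0
h(Help) = 0.24·h(Product) + 0.16·h(Help) + 0.2·1 + 0.12·h(Home) + 0.28·0
h(Home) = 0.24·h(Product) + 0.28·h(Help) + 0.12·1 + 0.24·h(Home) + 0.12·0
Solving: h(Product) = 0.4977, h(Help) = 0.4489, h(Home) = 0.4805.
Starting from Help, the probability is 0.4489.

0.4489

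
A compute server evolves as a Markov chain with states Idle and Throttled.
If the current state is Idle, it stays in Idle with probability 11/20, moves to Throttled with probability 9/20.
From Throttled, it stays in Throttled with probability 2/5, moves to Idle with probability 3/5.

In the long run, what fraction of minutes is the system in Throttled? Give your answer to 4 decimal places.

Let the stationary distribution be π with π = πP and π_1 + π_2 = 1.
π_1 = 0.55·π_1 + 0.6·π_2
Solving with the normalization constraint gives π = (0.5714, 0.4286).
So the stationary probability of Throttled is 0.4286.

0.4286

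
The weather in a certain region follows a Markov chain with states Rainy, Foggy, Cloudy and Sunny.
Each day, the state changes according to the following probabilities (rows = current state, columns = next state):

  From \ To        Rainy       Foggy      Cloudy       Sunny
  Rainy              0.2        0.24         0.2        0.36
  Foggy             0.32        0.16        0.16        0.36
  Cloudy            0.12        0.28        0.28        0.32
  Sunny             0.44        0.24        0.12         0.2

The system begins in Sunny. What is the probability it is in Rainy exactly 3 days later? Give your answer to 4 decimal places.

Propagate the distribution vector 3 days from Sunny.
After 0 days: (0.0000, 0.0000, 0.0000, 1.0000)
After 1 day: (0.4400, 0.2400, 0.1200, 0.2000)
After 2 days: (0.2672, 0.2256, 0.1840, 0.3232)
After 3 days: (0.2899, 0.2293, 0.1798, 0.3009)
P(in Rainy after 3 days) = 0.2899

0.2899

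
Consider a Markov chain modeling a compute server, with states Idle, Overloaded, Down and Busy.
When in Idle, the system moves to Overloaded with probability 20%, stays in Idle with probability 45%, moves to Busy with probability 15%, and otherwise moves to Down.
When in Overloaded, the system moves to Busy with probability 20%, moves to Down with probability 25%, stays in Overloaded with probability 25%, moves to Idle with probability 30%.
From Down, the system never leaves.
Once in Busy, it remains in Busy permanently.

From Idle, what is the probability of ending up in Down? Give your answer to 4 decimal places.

Let h(s) be the probability of absorption at Down starting from transient state s. Then h(Down) = 1 and h(Busy) = 0. By first-step analysis:
h(Idle) = 0.45·h(Idle) + 0.2·h(Overloaded) + 0.2·1 + 0.15·0
h(Overloaded) = 0.3·h(Idle) + 0.25·h(Overloaded) + 0.25·1 + 0.2·0
Solving: h(Idle) = 0.5674, h(Overloaded) = 0.5603.
Starting from Idle, the probability is 0.5674.

0.5674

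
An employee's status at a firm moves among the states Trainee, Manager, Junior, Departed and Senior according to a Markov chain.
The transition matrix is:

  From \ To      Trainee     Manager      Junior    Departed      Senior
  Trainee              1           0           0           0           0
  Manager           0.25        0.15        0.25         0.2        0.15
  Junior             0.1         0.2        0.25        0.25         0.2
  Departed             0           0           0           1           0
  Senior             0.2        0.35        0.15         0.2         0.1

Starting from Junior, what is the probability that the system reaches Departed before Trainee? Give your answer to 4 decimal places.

Let h(s) be the probability of absorption at Departed starting from transient state s. Then h(Departed) = 1 and h(Trainee) = 0. By first-step analysis:
h(Manager) = 0.25·0 + 0.15·h(Manager) + 0.25·h(Junior) + 0.2·1 + 0.15·h(Senior)
h(Junior) = 0.1·0 + 0.2·h(Manager) + 0.25·h(Junior) + 0.25·1 + 0.2·h(Senior)
h(Senior) = 0.2·0 + 0.35·h(Manager) + 0.15·h(Junior) + 0.2·1 + 0.1·h(Senior)
Solving: h(Manager) = 0.5055, h(Junior) = 0.6068, h(Senior) = 0.5199.
Starting from Junior, the probability is 0.6068.

0.6068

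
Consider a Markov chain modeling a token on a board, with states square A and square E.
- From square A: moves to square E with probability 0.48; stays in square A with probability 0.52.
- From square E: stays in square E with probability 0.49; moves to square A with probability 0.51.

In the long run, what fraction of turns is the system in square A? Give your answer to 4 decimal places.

Let the stationary distribution be π with π = πP and π_1 + π_2 = 1.
π_1 = 0.52·π_1 + 0.51·π_2
Solving with the normalization constraint gives π = (0.5152, 0.4848).
So the stationary probability of square A is 0.5152.

0.5152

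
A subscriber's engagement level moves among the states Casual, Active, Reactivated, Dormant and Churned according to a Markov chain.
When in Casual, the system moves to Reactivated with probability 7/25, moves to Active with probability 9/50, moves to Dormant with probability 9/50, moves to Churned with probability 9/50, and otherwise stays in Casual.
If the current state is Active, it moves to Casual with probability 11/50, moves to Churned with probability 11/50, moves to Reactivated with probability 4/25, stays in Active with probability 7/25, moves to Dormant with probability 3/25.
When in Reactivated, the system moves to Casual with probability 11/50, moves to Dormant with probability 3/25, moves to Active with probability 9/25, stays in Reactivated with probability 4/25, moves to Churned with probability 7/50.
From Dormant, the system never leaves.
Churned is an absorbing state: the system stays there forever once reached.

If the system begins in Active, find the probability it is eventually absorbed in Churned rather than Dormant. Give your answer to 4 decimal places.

Let h(s) be the probability of absorption at Churned starting from transient state s. Then h(Churned) = 1 and h(Dormant) = 0. By first-step analysis:
h(Casual) = 0.18·h(Casual) + 0.18·h(Active) + 0.28·h(Reactivated) + 0.18·0 + 0.18·1
h(Active) = 0.22·h(Casual) + 0.28·h(Active) + 0.16·h(Reactivated) + 0.12·0 + 0.22·1
h(Reactivated) = 0.22·h(Casual) + 0.36·h(Active) + 0.16·h(Reactivated) + 0.12·0 + 0.14·1
Solving: h(Casual) = 0.5435, h(Active) = 0.5972, h(Reactivated) = 0.5649.
Starting from Active, the probability is 0.5972.

0.5972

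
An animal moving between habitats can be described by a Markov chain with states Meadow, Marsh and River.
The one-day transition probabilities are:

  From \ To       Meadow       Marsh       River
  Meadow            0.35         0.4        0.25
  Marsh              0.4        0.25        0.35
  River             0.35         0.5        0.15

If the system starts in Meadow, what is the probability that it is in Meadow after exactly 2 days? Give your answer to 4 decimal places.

0.3700

Sum over the intermediate state after 1 day:
P = P(Meadow→Meadow)·P(Meadow→Meadow) + P(Meadow→Marsh)·P(Marsh→Meadow) + P(Meadow→River)·P(River→Meadow)
  = 0.35×0.35 + 0.4×0.4 + 0.25×0.35
  = 0.1225 + 0.1600 + 0.0875 = 0.3700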